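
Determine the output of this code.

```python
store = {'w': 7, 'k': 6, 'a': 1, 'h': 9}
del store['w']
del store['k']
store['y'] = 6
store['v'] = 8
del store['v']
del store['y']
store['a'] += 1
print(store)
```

del 'w' → {'k': 6, 'a': 1, 'h': 9}
del 'k' → {'a': 1, 'h': 9}
store['y'] = 6 → {'a': 1, 'h': 9, 'y': 6}
store['v'] = 8 → {'a': 1, 'h': 9, 'y': 6, 'v': 8}
del 'v' → {'a': 1, 'h': 9, 'y': 6}
del 'y' → {'a': 1, 'h': 9}
store['a'] = 1+1 = 2 → {'a': 2, 'h': 9}

{'a': 2, 'h': 9}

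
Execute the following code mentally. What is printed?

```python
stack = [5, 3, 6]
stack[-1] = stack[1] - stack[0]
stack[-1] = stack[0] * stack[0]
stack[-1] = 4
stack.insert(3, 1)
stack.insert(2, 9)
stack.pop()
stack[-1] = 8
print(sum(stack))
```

25

stack[-1] = stack[1]-stack[0] = 3-5 = -2 → [5, 3, -2]
stack[-1] = stack[0]*stack[0] = 5*5 = 25 → [5, 3, 25]
stack[-1] = 4 → [5, 3, 4]
insert 1 at 3 → [5, 3, 4, 1]
insert 9 at 2 → [5, 3, 9, 4, 1]
pop() removes 1 → [5, 3, 9, 4]
stack[-1] = 8 → [5, 3, 9, 8]
sum = 25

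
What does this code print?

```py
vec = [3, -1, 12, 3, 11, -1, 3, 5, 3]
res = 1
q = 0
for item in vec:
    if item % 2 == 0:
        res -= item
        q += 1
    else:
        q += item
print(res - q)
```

-38

item=3: not even; q=3
item=-1: not even; q=2
item=12: even, res = 1-12 = -11; q=3
item=3: not even; q=6
item=11: not even; q=17
item=-1: not even; q=16
item=3: not even; q=19
item=5: not even; q=24
item=3: not even; q=27
res-q = (-11)-27 = -38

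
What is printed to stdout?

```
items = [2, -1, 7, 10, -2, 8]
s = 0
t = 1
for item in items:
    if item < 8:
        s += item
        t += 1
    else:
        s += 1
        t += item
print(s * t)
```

184

item=2: <8, s = 0+2 = 2; t=2
item=-1: <8, s = 2+(-1) = 1; t=3
item=7: <8, s = 1+7 = 8; t=4
item=10: not <8, s = 8+1 = 9; t=14
item=-2: <8, s = 9+(-2) = 7; t=15
item=8: not <8, s = 7+1 = 8; t=23
s*t = 8*23 = 184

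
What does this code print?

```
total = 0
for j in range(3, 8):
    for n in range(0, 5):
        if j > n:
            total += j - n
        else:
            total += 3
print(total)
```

85

j=3,n=0: 3>0, total = 0+3 = 3
j=3,n=1: 3>1, total = 3+2 = 5
j=3,n=2: 3>2, total = 5+1 = 6
j=3,n=3: not 3>3, total = 6+3 = 9
j=3,n=4: not 3>4, total = 9+3 = 12
j=4,n=0: 4>0, total = 12+4 = 16
j=4,n=1: 4>1, total = 16+3 = 19
j=4,n=2: 4>2, total = 19+2 = 21
j=4,n=3: 4>3, total = 21+1 = 22
j=4,n=4: not 4>4, total = 22+3 = 25
j=5,n=0: 5>0, total = 25+5 = 30
j=5,n=1: 5>1, total = 30+4 = 34
j=5,n=2: 5>2, total = 34+3 = 37
j=5,n=3: 5>3, total = 37+2 = 39
j=5,n=4: 5>4, total = 39+1 = 40
j=6,n=0: 6>0, total = 40+6 = 46
j=6,n=1: 6>1, total = 46+5 = 51
j=6,n=2: 6>2, total = 51+4 = 55
j=6,n=3: 6>3, total = 55+3 = 58
j=6,n=4: 6>4, total = 58+2 = 60
j=7,n=0: 7>0, total = 60+7 = 67
j=7,n=1: 7>1, total = 67+6 = 73
j=7,n=2: 7>2, total = 73+5 = 78
j=7,n=3: 7>3, total = 78+4 = 82
j=7,n=4: 7>4, total = 82+3 = 85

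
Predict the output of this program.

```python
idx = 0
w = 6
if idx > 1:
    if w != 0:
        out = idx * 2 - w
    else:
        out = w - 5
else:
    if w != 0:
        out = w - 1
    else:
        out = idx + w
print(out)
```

idx=0, w=6
idx > 1 is False; w != 0 is True
→ out = w - 1 = 5

5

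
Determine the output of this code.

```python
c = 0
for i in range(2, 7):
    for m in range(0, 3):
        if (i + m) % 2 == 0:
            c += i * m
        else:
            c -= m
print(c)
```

i=2,m=0: even sum, c = 0+0 = 0
i=2,m=1: odd sum, c = 0-1 = -1
i=2,m=2: even sum, c = (-1)+4 = 3
i=3,m=0: odd sum, c = 3-0 = 3
i=3,m=1: even sum, c = 3+3 = 6
i=3,m=2: odd sum, c = 6-2 = 4
i=4,m=0: even sum, c = 4+0 = 4
i=4,m=1: odd sum, c = 4-1 = 3
i=4,m=2: even sum, c = 3+8 = 11
i=5,m=0: odd sum, c = 11-0 = 11
i=5,m=1: even sum, c = 11+5 = 16
i=5,m=2: odd sum, c = 16-2 = 14
i=6,m=0: even sum, c = 14+0 = 14
i=6,m=1: odd sum, c = 14-1 = 13
i=6,m=2: even sum, c = 13+12 = 25

25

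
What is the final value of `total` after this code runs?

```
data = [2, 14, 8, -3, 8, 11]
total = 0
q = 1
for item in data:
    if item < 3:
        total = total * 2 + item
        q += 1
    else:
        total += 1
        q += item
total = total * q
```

item=2: <3, total = 0*2+2 = 2; q=2
item=14: not <3, total = 2+1 = 3; q=16
item=8: not <3, total = 3+1 = 4; q=24
item=-3: <3, total = 4*2+(-3) = 5; q=25
item=8: not <3, total = 5+1 = 6; q=33
item=11: not <3, total = 6+1 = 7; q=44
total*q = 7*44 = 308

308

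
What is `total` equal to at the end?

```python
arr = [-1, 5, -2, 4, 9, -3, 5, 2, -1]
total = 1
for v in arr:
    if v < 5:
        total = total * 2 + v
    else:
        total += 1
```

67

v=-1: <5, total = 1*2+(-1) = 1
v=5: not <5, total = 1+1 = 2
v=-2: <5, total = 2*2+(-2) = 2
v=4: <5, total = 2*2+4 = 8
v=9: not <5, total = 8+1 = 9
v=-3: <5, total = 9*2+(-3) = 15
v=5: not <5, total = 15+1 = 16
v=2: <5, total = 16*2+2 = 34
v=-1: <5, total = 34*2+(-1) = 67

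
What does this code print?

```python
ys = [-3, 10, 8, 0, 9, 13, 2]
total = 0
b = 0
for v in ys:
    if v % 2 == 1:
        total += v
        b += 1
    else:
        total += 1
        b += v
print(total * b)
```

v=-3: odd, total = 0+(-3) = -3; b=1
v=10: not odd, total = (-3)+1 = -2; b=11
v=8: not odd, total = (-2)+1 = -1; b=19
v=0: not odd, total = (-1)+1 = 0; b=19
v=9: odd, total = 0+9 = 9; b=20
v=13: odd, total = 9+13 = 22; b=21
v=2: not odd, total = 22+1 = 23; b=23
total*b = 23*23 = 529

529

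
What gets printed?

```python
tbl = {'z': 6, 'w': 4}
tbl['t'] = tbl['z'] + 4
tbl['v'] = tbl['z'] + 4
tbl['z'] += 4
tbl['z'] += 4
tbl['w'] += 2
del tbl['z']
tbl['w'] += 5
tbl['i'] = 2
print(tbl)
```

tbl['t'] = tbl['z']+4 = 10 → {'z': 6, 'w': 4, 't': 10}
tbl['v'] = tbl['z']+4 = 10 → {'z': 6, 'w': 4, 't': 10, 'v': 10}
tbl['z'] = 6+4 = 10 → {'z': 10, 'w': 4, 't': 10, 'v': 10}
tbl['z'] = 10+4 = 14 → {'z': 14, 'w': 4, 't': 10, 'v': 10}
tbl['w'] = 4+2 = 6 → {'z': 14, 'w': 6, 't': 10, 'v': 10}
del 'z' → {'w': 6, 't': 10, 'v': 10}
tbl['w'] = 6+5 = 11 → {'w': 11, 't': 10, 'v': 10}
tbl['i'] = 2 → {'w': 11, 't': 10, 'v': 10, 'i': 2}

{'w': 11, 't': 10, 'v': 10, 'i': 2}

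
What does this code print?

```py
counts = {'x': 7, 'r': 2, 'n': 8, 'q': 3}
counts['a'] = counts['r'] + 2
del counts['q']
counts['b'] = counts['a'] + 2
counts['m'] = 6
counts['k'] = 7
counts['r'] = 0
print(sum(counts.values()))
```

counts['a'] = counts['r']+2 = 4 → {'x': 7, 'r': 2, 'n': 8, 'q': 3, 'a': 4}
del 'q' → {'x': 7, 'r': 2, 'n': 8, 'a': 4}
counts['b'] = counts['a']+2 = 6 → {'x': 7, 'r': 2, 'n': 8, 'a': 4, 'b': 6}
counts['m'] = 6 → {'x': 7, 'r': 2, 'n': 8, 'a': 4, 'b': 6, 'm': 6}
counts['k'] = 7 → {'x': 7, 'r': 2, 'n': 8, 'a': 4, 'b': 6, 'm': 6, 'k': 7}
counts['r'] = 0 → {'x': 7, 'r': 0, 'n': 8, 'a': 4, 'b': 6, 'm': 6, 'k': 7}
sum of values = 38

38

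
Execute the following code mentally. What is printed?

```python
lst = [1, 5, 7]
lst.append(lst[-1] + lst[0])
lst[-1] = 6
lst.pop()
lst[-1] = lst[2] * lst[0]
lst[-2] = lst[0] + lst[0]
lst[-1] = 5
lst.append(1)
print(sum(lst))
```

append lst[-1]+lst[0] = 7+1 = 8 → [1, 5, 7, 8]
lst[-1] = 6 → [1, 5, 7, 6]
pop() removes 6 → [1, 5, 7]
lst[-1] = lst[2]*lst[0] = 7*1 = 7 → [1, 5, 7]
lst[-2] = lst[0]+lst[0] = 1+1 = 2 → [1, 2, 7]
lst[-1] = 5 → [1, 2, 5]
append 1 → [1, 2, 5, 1]
sum = 9

9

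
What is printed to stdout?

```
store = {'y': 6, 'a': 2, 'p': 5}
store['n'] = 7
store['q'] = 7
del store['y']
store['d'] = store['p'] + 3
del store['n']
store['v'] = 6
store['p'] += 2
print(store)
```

store['n'] = 7 → {'y': 6, 'a': 2, 'p': 5, 'n': 7}
store['q'] = 7 → {'y': 6, 'a': 2, 'p': 5, 'n': 7, 'q': 7}
del 'y' → {'a': 2, 'p': 5, 'n': 7, 'q': 7}
store['d'] = store['p']+3 = 8 → {'a': 2, 'p': 5, 'n': 7, 'q': 7, 'd': 8}
del 'n' → {'a': 2, 'p': 5, 'q': 7, 'd': 8}
store['v'] = 6 → {'a': 2, 'p': 5, 'q': 7, 'd': 8, 'v': 6}
store['p'] = 5+2 = 7 → {'a': 2, 'p': 7, 'q': 7, 'd': 8, 'v': 6}

{'a': 2, 'p': 7, 'q': 7, 'd': 8, 'v': 6}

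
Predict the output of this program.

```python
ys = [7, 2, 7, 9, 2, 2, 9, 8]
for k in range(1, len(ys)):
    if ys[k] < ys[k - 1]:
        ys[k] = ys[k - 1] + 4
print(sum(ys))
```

k=1: 2<7, ys[1] = 7+4 = 11 → [7, 11, 7, 9, 2, 2, 9, 8]
k=2: 7<11, ys[2] = 11+4 = 15 → [7, 11, 15, 9, 2, 2, 9, 8]
k=3: 9<15, ys[3] = 15+4 = 19 → [7, 11, 15, 19, 2, 2, 9, 8]
k=4: 2<19, ys[4] = 19+4 = 23 → [7, 11, 15, 19, 23, 2, 9, 8]
k=5: 2<23, ys[5] = 23+4 = 27 → [7, 11, 15, 19, 23, 27, 9, 8]
k=6: 9<27, ys[6] = 27+4 = 31 → [7, 11, 15, 19, 23, 27, 31, 8]
k=7: 8<31, ys[7] = 31+4 = 35 → [7, 11, 15, 19, 23, 27, 31, 35]
sum = 168

168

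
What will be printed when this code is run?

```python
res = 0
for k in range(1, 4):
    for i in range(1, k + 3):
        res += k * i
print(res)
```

71

k=1,i=1: res = 0+1 = 1
k=1,i=2: res = 1+2 = 3
k=1,i=3: res = 3+3 = 6
k=2,i=1: res = 6+2 = 8
k=2,i=2: res = 8+4 = 12
k=2,i=3: res = 12+6 = 18
k=2,i=4: res = 18+8 = 26
k=3,i=1: res = 26+3 = 29
k=3,i=2: res = 29+6 = 35
k=3,i=3: res = 35+9 = 44
k=3,i=4: res = 44+12 = 56
k=3,i=5: res = 56+15 = 71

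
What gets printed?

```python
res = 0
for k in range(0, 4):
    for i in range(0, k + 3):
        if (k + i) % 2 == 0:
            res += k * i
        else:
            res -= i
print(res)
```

k=0,i=0: even sum, res = 0+0 = 0
k=0,i=1: odd sum, res = 0-1 = -1
k=0,i=2: even sum, res = (-1)+0 = -1
k=1,i=0: odd sum, res = (-1)-0 = -1
k=1,i=1: even sum, res = (-1)+1 = 0
k=1,i=2: odd sum, res = 0-2 = -2
k=1,i=3: even sum, res = (-2)+3 = 1
k=2,i=0: even sum, res = 1+0 = 1
k=2,i=1: odd sum, res = 1-1 = 0
k=2,i=2: even sum, res = 0+4 = 4
k=2,i=3: odd sum, res = 4-3 = 1
k=2,i=4: even sum, res = 1+8 = 9
k=3,i=0: odd sum, res = 9-0 = 9
k=3,i=1: even sum, res = 9+3 = 12
k=3,i=2: odd sum, res = 12-2 = 10
k=3,i=3: even sum, res = 10+9 = 19
k=3,i=4: odd sum, res = 19-4 = 15
k=3,i=5: even sum, res = 15+15 = 30

30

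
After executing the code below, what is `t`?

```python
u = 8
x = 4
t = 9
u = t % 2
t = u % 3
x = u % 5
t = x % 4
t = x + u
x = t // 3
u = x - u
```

u = 9%2 = 1
t = 1%3 = 1
x = 1%5 = 1
t = 1%4 = 1
t = 1+1 = 2
x = 2//3 = 0
u = 0-1 = -1

2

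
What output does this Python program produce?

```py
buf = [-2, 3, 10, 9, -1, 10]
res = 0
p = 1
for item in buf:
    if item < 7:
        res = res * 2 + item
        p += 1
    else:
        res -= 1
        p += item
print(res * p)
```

item=-2: <7, res = 0*2+(-2) = -2; p=2
item=3: <7, res = (-2)*2+3 = -1; p=3
item=10: not <7, res = (-1)-1 = -2; p=13
item=9: not <7, res = (-2)-1 = -3; p=22
item=-1: <7, res = (-3)*2+(-1) = -7; p=23
item=10: not <7, res = (-7)-1 = -8; p=33
res*p = (-8)*33 = -264

-264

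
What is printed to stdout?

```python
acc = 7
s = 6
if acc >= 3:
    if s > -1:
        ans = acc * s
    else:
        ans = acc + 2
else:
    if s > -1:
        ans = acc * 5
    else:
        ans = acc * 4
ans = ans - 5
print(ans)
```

acc=7, s=6
acc >= 3 is True; s > -1 is True
→ ans = acc * s = 42
ans = 42-5 = 37

37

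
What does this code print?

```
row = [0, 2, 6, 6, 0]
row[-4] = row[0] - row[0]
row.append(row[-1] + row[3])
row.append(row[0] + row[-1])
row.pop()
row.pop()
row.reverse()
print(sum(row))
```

row[-4] = row[0]-row[0] = 0-0 = 0 → [0, 0, 6, 6, 0]
append row[-1]+row[3] = 0+6 = 6 → [0, 0, 6, 6, 0, 6]
append row[0]+row[-1] = 0+6 = 6 → [0, 0, 6, 6, 0, 6, 6]
pop() removes 6 → [0, 0, 6, 6, 0, 6]
pop() removes 6 → [0, 0, 6, 6, 0]
reverse → [0, 6, 6, 0, 0]
sum = 12

12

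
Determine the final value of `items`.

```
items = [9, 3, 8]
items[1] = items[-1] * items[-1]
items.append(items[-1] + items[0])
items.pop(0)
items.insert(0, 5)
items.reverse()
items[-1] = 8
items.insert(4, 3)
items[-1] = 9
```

[17, 8, 64, 8, 9]

items[1] = items[-1]*items[-1] = 8*8 = 64 → [9, 64, 8]
append items[-1]+items[0] = 8+9 = 17 → [9, 64, 8, 17]
pop(0) removes 9 → [64, 8, 17]
insert 5 at 0 → [5, 64, 8, 17]
reverse → [17, 8, 64, 5]
items[-1] = 8 → [17, 8, 64, 8]
insert 3 at 4 → [17, 8, 64, 8, 3]
items[-1] = 9 → [17, 8, 64, 8, 9]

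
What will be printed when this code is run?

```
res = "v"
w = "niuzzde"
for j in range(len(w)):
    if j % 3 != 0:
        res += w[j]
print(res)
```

j=0: skip
j=1: add 'i' → 'vi'
j=2: add 'u' → 'viu'
j=3: skip
j=4: add 'z' → 'viuz'
j=5: add 'd' → 'viuzd'
j=6: skip

viuzd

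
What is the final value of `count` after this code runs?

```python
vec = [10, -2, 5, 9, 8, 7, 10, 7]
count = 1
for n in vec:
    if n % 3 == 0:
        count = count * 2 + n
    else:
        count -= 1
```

1

n=10: not %3==0, count = 1-1 = 0
n=-2: not %3==0, count = 0-1 = -1
n=5: not %3==0, count = (-1)-1 = -2
n=9: %3==0, count = (-2)*2+9 = 5
n=8: not %3==0, count = 5-1 = 4
n=7: not %3==0, count = 4-1 = 3
n=10: not %3==0, count = 3-1 = 2
n=7: not %3==0, count = 2-1 = 1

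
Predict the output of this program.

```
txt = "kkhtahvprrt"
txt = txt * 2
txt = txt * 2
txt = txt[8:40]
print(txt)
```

rrtkkhtahvprrtkkhtahvprrtkkhtahv

repeat ×2 → 'kkhtahvprrtkkhtahvprrt'
repeat ×2 → 'kkhtahvprrtkkhtahvprrtkkhtahvprrtkkhtahvprrt'
slice [8:40] → 'rrtkkhtahvprrtkkhtahvprrtkkhtahv'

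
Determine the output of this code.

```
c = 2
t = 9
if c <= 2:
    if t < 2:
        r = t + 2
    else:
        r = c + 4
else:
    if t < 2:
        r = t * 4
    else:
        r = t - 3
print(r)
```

6

c=2, t=9
c <= 2 is True; t < 2 is False
→ r = c + 4 = 6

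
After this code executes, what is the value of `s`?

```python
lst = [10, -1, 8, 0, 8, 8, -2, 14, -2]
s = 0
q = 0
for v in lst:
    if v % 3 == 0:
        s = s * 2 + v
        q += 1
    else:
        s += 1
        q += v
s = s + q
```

v=10: not %3==0, s = 0+1 = 1; q=10
v=-1: not %3==0, s = 1+1 = 2; q=9
v=8: not %3==0, s = 2+1 = 3; q=17
v=0: %3==0, s = 3*2+0 = 6; q=18
v=8: not %3==0, s = 6+1 = 7; q=26
v=8: not %3==0, s = 7+1 = 8; q=34
v=-2: not %3==0, s = 8+1 = 9; q=32
v=14: not %3==0, s = 9+1 = 10; q=46
v=-2: not %3==0, s = 10+1 = 11; q=44
s+q = 11+44 = 55

55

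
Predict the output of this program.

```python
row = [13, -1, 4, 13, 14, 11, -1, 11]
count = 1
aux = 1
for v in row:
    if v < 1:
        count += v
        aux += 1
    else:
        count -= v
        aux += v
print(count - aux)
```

-136

v=13: not <1, count = 1-13 = -12; aux=14
v=-1: <1, count = (-12)+(-1) = -13; aux=15
v=4: not <1, count = (-13)-4 = -17; aux=19
v=13: not <1, count = (-17)-13 = -30; aux=32
v=14: not <1, count = (-30)-14 = -44; aux=46
v=11: not <1, count = (-44)-11 = -55; aux=57
v=-1: <1, count = (-55)+(-1) = -56; aux=58
v=11: not <1, count = (-56)-11 = -67; aux=69
count-aux = (-67)-69 = -136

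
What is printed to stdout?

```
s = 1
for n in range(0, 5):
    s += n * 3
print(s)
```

n=0: s = 1+0*3 = 1
n=1: s = 1+1*3 = 4
n=2: s = 4+2*3 = 10
n=3: s = 10+3*3 = 19
n=4: s = 19+4*3 = 31

31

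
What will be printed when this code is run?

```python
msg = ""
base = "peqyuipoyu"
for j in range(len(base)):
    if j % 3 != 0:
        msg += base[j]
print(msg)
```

j=0: skip
j=1: add 'e' → 'e'
j=2: add 'q' → 'eq'
j=3: skip
j=4: add 'u' → 'equ'
j=5: add 'i' → 'equi'
j=6: skip
j=7: add 'o' → 'equio'
j=8: add 'y' → 'equioy'
j=9: skip

equioy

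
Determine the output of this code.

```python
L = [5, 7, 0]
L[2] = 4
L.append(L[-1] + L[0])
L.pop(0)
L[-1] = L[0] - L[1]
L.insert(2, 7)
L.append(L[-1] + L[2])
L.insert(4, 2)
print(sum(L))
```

L[2] = 4 → [5, 7, 4]
append L[-1]+L[0] = 4+5 = 9 → [5, 7, 4, 9]
pop(0) removes 5 → [7, 4, 9]
L[-1] = L[0]-L[1] = 7-4 = 3 → [7, 4, 3]
insert 7 at 2 → [7, 4, 7, 3]
append L[-1]+L[2] = 3+7 = 10 → [7, 4, 7, 3, 10]
insert 2 at 4 → [7, 4, 7, 3, 2, 10]
sum = 33

33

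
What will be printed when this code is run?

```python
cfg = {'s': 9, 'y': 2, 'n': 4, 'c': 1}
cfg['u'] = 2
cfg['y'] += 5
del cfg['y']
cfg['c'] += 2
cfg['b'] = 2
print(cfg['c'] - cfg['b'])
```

1

cfg['u'] = 2 → {'s': 9, 'y': 2, 'n': 4, 'c': 1, 'u': 2}
cfg['y'] = 2+5 = 7 → {'s': 9, 'y': 7, 'n': 4, 'c': 1, 'u': 2}
del 'y' → {'s': 9, 'n': 4, 'c': 1, 'u': 2}
cfg['c'] = 1+2 = 3 → {'s': 9, 'n': 4, 'c': 3, 'u': 2}
cfg['b'] = 2 → {'s': 9, 'n': 4, 'c': 3, 'u': 2, 'b': 2}
cfg['c']-cfg['b'] = 3-2 = 1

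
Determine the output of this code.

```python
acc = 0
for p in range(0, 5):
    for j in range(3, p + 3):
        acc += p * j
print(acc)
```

p=1,j=3: acc = 0+3 = 3
p=2,j=3: acc = 3+6 = 9
p=2,j=4: acc = 9+8 = 17
p=3,j=3: acc = 17+9 = 26
p=3,j=4: acc = 26+12 = 38
p=3,j=5: acc = 38+15 = 53
p=4,j=3: acc = 53+12 = 65
p=4,j=4: acc = 65+16 = 81
p=4,j=5: acc = 81+20 = 101
p=4,j=6: acc = 101+24 = 125

125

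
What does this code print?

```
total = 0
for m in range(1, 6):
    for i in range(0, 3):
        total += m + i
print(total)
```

m=1,i=0: total = 0+1 = 1
m=1,i=1: total = 1+2 = 3
m=1,i=2: total = 3+3 = 6
m=2,i=0: total = 6+2 = 8
m=2,i=1: total = 8+3 = 11
m=2,i=2: total = 11+4 = 15
m=3,i=0: total = 15+3 = 18
m=3,i=1: total = 18+4 = 22
m=3,i=2: total = 22+5 = 27
m=4,i=0: total = 27+4 = 31
m=4,i=1: total = 31+5 = 36
m=4,i=2: total = 36+6 = 42
m=5,i=0: total = 42+5 = 47
m=5,i=1: total = 47+6 = 53
m=5,i=2: total = 53+7 = 60

60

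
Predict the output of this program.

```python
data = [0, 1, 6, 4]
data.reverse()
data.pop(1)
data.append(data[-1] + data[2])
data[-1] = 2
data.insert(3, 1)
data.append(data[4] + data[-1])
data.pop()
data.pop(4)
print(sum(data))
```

6

reverse → [4, 6, 1, 0]
pop(1) removes 6 → [4, 1, 0]
append data[-1]+data[2] = 0+0 = 0 → [4, 1, 0, 0]
data[-1] = 2 → [4, 1, 0, 2]
insert 1 at 3 → [4, 1, 0, 1, 2]
append data[4]+data[-1] = 2+2 = 4 → [4, 1, 0, 1, 2, 4]
pop() removes 4 → [4, 1, 0, 1, 2]
pop(4) removes 2 → [4, 1, 0, 1]
sum = 6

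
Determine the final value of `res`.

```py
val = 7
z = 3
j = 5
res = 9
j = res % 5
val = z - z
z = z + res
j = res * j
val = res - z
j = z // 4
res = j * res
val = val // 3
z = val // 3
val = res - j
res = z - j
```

-4

j = 9%5 = 4
val = 3-3 = 0
z = 3+9 = 12
j = 9*4 = 36
val = 9-12 = -3
j = 12//4 = 3
res = 3*9 = 27
val = (-3)//3 = -1
z = (-1)//3 = -1
val = 27-3 = 24
res = (-1)-3 = -4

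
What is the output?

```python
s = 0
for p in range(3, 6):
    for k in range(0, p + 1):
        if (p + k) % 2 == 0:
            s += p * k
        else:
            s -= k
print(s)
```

p=3,k=0: odd sum, s = 0-0 = 0
p=3,k=1: even sum, s = 0+3 = 3
p=3,k=2: odd sum, s = 3-2 = 1
p=3,k=3: even sum, s = 1+9 = 10
p=4,k=0: even sum, s = 10+0 = 10
p=4,k=1: odd sum, s = 10-1 = 9
p=4,k=2: even sum, s = 9+8 = 17
p=4,k=3: odd sum, s = 17-3 = 14
p=4,k=4: even sum, s = 14+16 = 30
p=5,k=0: odd sum, s = 30-0 = 30
p=5,k=1: even sum, s = 30+5 = 35
p=5,k=2: odd sum, s = 35-2 = 33
p=5,k=3: even sum, s = 33+15 = 48
p=5,k=4: odd sum, s = 48-4 = 44
p=5,k=5: even sum, s = 44+25 = 69

69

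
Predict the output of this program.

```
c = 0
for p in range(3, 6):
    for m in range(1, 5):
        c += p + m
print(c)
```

78

p=3,m=1: c = 0+4 = 4
p=3,m=2: c = 4+5 = 9
p=3,m=3: c = 9+6 = 15
p=3,m=4: c = 15+7 = 22
p=4,m=1: c = 22+5 = 27
p=4,m=2: c = 27+6 = 33
p=4,m=3: c = 33+7 = 40
p=4,m=4: c = 40+8 = 48
p=5,m=1: c = 48+6 = 54
p=5,m=2: c = 54+7 = 61
p=5,m=3: c = 61+8 = 69
p=5,m=4: c = 69+9 = 78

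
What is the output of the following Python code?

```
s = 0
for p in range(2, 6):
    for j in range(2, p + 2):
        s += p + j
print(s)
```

p=2,j=2: s = 0+4 = 4
p=2,j=3: s = 4+5 = 9
p=3,j=2: s = 9+5 = 14
p=3,j=3: s = 14+6 = 20
p=3,j=4: s = 20+7 = 27
p=4,j=2: s = 27+6 = 33
p=4,j=3: s = 33+7 = 40
p=4,j=4: s = 40+8 = 48
p=4,j=5: s = 48+9 = 57
p=5,j=2: s = 57+7 = 64
p=5,j=3: s = 64+8 = 72
p=5,j=4: s = 72+9 = 81
p=5,j=5: s = 81+10 = 91
p=5,j=6: s = 91+11 = 102

102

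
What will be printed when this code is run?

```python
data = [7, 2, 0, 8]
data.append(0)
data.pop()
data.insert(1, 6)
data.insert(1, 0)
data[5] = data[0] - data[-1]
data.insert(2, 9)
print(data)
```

append 0 → [7, 2, 0, 8, 0]
pop() removes 0 → [7, 2, 0, 8]
insert 6 at 1 → [7, 6, 2, 0, 8]
insert 0 at 1 → [7, 0, 6, 2, 0, 8]
data[5] = data[0]-data[-1] = 7-8 = -1 → [7, 0, 6, 2, 0, -1]
insert 9 at 2 → [7, 0, 9, 6, 2, 0, -1]

[7, 0, 9, 6, 2, 0, -1]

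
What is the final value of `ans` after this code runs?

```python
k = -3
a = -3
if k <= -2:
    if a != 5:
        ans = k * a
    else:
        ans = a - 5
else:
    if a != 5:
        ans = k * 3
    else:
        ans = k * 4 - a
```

9

k=-3, a=-3
k <= -2 is True; a != 5 is True
→ ans = k * a = 9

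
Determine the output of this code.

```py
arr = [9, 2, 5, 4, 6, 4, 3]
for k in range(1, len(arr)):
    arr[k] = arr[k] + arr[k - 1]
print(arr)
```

k=1: arr[1] = 2+9 = 11 → [9, 11, 5, 4, 6, 4, 3]
k=2: arr[2] = 5+11 = 16 → [9, 11, 16, 4, 6, 4, 3]
k=3: arr[3] = 4+16 = 20 → [9, 11, 16, 20, 6, 4, 3]
k=4: arr[4] = 6+20 = 26 → [9, 11, 16, 20, 26, 4, 3]
k=5: arr[5] = 4+26 = 30 → [9, 11, 16, 20, 26, 30, 3]
k=6: arr[6] = 3+30 = 33 → [9, 11, 16, 20, 26, 30, 33]

[9, 11, 16, 20, 26, 30, 33]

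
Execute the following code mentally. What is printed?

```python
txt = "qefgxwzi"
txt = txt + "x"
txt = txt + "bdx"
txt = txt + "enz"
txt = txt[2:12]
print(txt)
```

fgxwzixbdx

+ 'x' → 'qefgxwzix'
+ 'bdx' → 'qefgxwzixbdx'
+ 'enz' → 'qefgxwzixbdxenz'
slice [2:12] → 'fgxwzixbdx'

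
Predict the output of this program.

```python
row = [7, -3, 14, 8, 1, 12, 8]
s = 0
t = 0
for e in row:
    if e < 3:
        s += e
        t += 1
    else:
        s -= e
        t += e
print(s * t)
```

e=7: not <3, s = 0-7 = -7; t=7
e=-3: <3, s = (-7)+(-3) = -10; t=8
e=14: not <3, s = (-10)-14 = -24; t=22
e=8: not <3, s = (-24)-8 = -32; t=30
e=1: <3, s = (-32)+1 = -31; t=31
e=12: not <3, s = (-31)-12 = -43; t=43
e=8: not <3, s = (-43)-8 = -51; t=51
s*t = (-51)*51 = -2601

-2601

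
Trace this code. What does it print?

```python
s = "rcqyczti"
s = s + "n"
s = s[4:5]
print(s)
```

c

+ 'n' → 'rcqycztin'
slice [4:5] → 'c'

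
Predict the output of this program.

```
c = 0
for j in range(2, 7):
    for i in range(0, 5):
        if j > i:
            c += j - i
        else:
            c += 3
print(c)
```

72

j=2,i=0: 2>0, c = 0+2 = 2
j=2,i=1: 2>1, c = 2+1 = 3
j=2,i=2: not 2>2, c = 3+3 = 6
j=2,i=3: not 2>3, c = 6+3 = 9
j=2,i=4: not 2>4, c = 9+3 = 12
j=3,i=0: 3>0, c = 12+3 = 15
j=3,i=1: 3>1, c = 15+2 = 17
j=3,i=2: 3>2, c = 17+1 = 18
j=3,i=3: not 3>3, c = 18+3 = 21
j=3,i=4: not 3>4, c = 21+3 = 24
j=4,i=0: 4>0, c = 24+4 = 28
j=4,i=1: 4>1, c = 28+3 = 31
j=4,i=2: 4>2, c = 31+2 = 33
j=4,i=3: 4>3, c = 33+1 = 34
j=4,i=4: not 4>4, c = 34+3 = 37
j=5,i=0: 5>0, c = 37+5 = 42
j=5,i=1: 5>1, c = 42+4 = 46
j=5,i=2: 5>2, c = 46+3 = 49
j=5,i=3: 5>3, c = 49+2 = 51
j=5,i=4: 5>4, c = 51+1 = 52
j=6,i=0: 6>0, c = 52+6 = 58
j=6,i=1: 6>1, c = 58+5 = 63
j=6,i=2: 6>2, c = 63+4 = 67
j=6,i=3: 6>3, c = 67+3 = 70
j=6,i=4: 6>4, c = 70+2 = 72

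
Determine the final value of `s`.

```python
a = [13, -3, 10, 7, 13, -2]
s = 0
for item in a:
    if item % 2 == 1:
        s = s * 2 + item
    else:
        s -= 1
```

114

item=13: odd, s = 0*2+13 = 13
item=-3: odd, s = 13*2+(-3) = 23
item=10: not odd, s = 23-1 = 22
item=7: odd, s = 22*2+7 = 51
item=13: odd, s = 51*2+13 = 115
item=-2: not odd, s = 115-1 = 114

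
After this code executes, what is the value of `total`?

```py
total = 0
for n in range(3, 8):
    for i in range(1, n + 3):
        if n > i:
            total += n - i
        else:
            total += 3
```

100

n=3,i=1: 3>1, total = 0+2 = 2
n=3,i=2: 3>2, total = 2+1 = 3
n=3,i=3: not 3>3, total = 3+3 = 6
n=3,i=4: not 3>4, total = 6+3 = 9
n=3,i=5: not 3>5, total = 9+3 = 12
n=4,i=1: 4>1, total = 12+3 = 15
n=4,i=2: 4>2, total = 15+2 = 17
n=4,i=3: 4>3, total = 17+1 = 18
n=4,i=4: not 4>4, total = 18+3 = 21
n=4,i=5: not 4>5, total = 21+3 = 24
n=4,i=6: not 4>6, total = 24+3 = 27
n=5,i=1: 5>1, total = 27+4 = 31
n=5,i=2: 5>2, total = 31+3 = 34
n=5,i=3: 5>3, total = 34+2 = 36
n=5,i=4: 5>4, total = 36+1 = 37
n=5,i=5: not 5>5, total = 37+3 = 40
n=5,i=6: not 5>6, total = 40+3 = 43
n=5,i=7: not 5>7, total = 43+3 = 46
n=6,i=1: 6>1, total = 46+5 = 51
n=6,i=2: 6>2, total = 51+4 = 55
n=6,i=3: 6>3, total = 55+3 = 58
n=6,i=4: 6>4, total = 58+2 = 60
n=6,i=5: 6>5, total = 60+1 = 61
n=6,i=6: not 6>6, total = 61+3 = 64
n=6,i=7: not 6>7, total = 64+3 = 67
n=6,i=8: not 6>8, total = 67+3 = 70
n=7,i=1: 7>1, total = 70+6 = 76
n=7,i=2: 7>2, total = 76+5 = 81
n=7,i=3: 7>3, total = 81+4 = 85
n=7,i=4: 7>4, total = 85+3 = 88
n=7,i=5: 7>5, total = 88+2 = 90
n=7,i=6: 7>6, total = 90+1 = 91
n=7,i=7: not 7>7, total = 91+3 = 94
n=7,i=8: not 7>8, total = 94+3 = 97
n=7,i=9: not 7>9, total = 97+3 = 100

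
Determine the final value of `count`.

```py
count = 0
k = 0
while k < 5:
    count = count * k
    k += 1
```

0

k=0: count = 0*0 = 0
k=1: count = 0*1 = 0
k=2: count = 0*2 = 0
k=3: count = 0*3 = 0
k=4: count = 0*4 = 0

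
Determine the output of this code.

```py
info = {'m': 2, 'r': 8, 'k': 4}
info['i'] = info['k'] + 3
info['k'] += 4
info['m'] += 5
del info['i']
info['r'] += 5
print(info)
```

{'m': 7, 'r': 13, 'k': 8}

info['i'] = info['k']+3 = 7 → {'m': 2, 'r': 8, 'k': 4, 'i': 7}
info['k'] = 4+4 = 8 → {'m': 2, 'r': 8, 'k': 8, 'i': 7}
info['m'] = 2+5 = 7 → {'m': 7, 'r': 8, 'k': 8, 'i': 7}
del 'i' → {'m': 7, 'r': 8, 'k': 8}
info['r'] = 8+5 = 13 → {'m': 7, 'r': 13, 'k': 8}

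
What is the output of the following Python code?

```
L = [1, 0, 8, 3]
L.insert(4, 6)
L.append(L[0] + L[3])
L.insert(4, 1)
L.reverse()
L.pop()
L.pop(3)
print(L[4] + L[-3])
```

insert 6 at 4 → [1, 0, 8, 3, 6]
append L[0]+L[3] = 1+3 = 4 → [1, 0, 8, 3, 6, 4]
insert 1 at 4 → [1, 0, 8, 3, 1, 6, 4]
reverse → [4, 6, 1, 3, 8, 0, 1]
pop() removes 1 → [4, 6, 1, 3, 8, 0]
pop(3) removes 3 → [4, 6, 1, 8, 0]
L[4]+L[-3] = 0+1 = 1

1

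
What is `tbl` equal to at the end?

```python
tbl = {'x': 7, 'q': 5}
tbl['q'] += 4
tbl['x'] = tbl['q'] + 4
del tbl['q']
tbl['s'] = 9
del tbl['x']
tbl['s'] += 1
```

{'s': 10}

tbl['q'] = 5+4 = 9 → {'x': 7, 'q': 9}
tbl['x'] = tbl['q']+4 = 13 → {'x': 13, 'q': 9}
del 'q' → {'x': 13}
tbl['s'] = 9 → {'x': 13, 's': 9}
del 'x' → {'s': 9}
tbl['s'] = 9+1 = 10 → {'s': 10}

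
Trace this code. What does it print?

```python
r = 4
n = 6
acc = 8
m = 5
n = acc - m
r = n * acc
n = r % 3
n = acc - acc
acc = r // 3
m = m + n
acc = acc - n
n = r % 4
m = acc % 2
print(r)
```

n = 8-5 = 3
r = 3*8 = 24
n = 24%3 = 0
n = 8-8 = 0
acc = 24//3 = 8
m = 5+0 = 5
acc = 8-0 = 8
n = 24%4 = 0
m = 8%2 = 0

24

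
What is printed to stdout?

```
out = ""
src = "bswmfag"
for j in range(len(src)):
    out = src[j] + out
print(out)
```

gafmwsb

j=0: prepend 'b' → 'b'
j=1: prepend 's' → 'sb'
j=2: prepend 'w' → 'wsb'
j=3: prepend 'm' → 'mwsb'
j=4: prepend 'f' → 'fmwsb'
j=5: prepend 'a' → 'afmwsb'
j=6: prepend 'g' → 'gafmwsb'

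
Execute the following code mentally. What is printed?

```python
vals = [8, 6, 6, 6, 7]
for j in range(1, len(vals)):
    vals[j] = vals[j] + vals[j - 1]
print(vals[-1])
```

j=1: vals[1] = 6+8 = 14 → [8, 14, 6, 6, 7]
j=2: vals[2] = 6+14 = 20 → [8, 14, 20, 6, 7]
j=3: vals[3] = 6+20 = 26 → [8, 14, 20, 26, 7]
j=4: vals[4] = 7+26 = 33 → [8, 14, 20, 26, 33]

33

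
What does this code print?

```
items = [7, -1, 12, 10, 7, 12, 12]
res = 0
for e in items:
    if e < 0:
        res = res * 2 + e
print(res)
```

-1

e=7: not <0
e=-1: <0, res = 0*2+(-1) = -1
e=12: not <0
e=10: not <0
e=7: not <0
e=12: not <0
e=12: not <0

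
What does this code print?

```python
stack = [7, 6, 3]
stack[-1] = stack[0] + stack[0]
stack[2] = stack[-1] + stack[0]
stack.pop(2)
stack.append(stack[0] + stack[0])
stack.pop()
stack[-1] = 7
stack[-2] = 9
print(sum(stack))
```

16

stack[-1] = stack[0]+stack[0] = 7+7 = 14 → [7, 6, 14]
stack[2] = stack[-1]+stack[0] = 14+7 = 21 → [7, 6, 21]
pop(2) removes 21 → [7, 6]
append stack[0]+stack[0] = 7+7 = 14 → [7, 6, 14]
pop() removes 14 → [7, 6]
stack[-1] = 7 → [7, 7]
stack[-2] = 9 → [9, 7]
sum = 16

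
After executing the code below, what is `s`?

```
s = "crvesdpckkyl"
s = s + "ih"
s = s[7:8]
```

+ 'ih' → 'crvesdpckkylih'
slice [7:8] → 'c'

'c'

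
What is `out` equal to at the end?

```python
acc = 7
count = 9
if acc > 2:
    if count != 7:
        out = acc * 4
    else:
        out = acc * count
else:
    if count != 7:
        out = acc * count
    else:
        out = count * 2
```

acc=7, count=9
acc > 2 is True; count != 7 is True
→ out = acc * 4 = 28

28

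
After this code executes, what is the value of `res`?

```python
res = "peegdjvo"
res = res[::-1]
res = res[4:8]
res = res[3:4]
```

reverse → 'ovjdgeep'
slice [4:8] → 'geep'
slice [3:4] → 'p'

'p'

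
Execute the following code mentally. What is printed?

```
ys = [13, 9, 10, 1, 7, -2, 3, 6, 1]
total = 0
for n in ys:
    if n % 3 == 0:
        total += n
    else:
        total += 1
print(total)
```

24

n=13: not %3==0, total = 0+1 = 1
n=9: %3==0, total = 1+9 = 10
n=10: not %3==0, total = 10+1 = 11
n=1: not %3==0, total = 11+1 = 12
n=7: not %3==0, total = 12+1 = 13
n=-2: not %3==0, total = 13+1 = 14
n=3: %3==0, total = 14+3 = 17
n=6: %3==0, total = 17+6 = 23
n=1: not %3==0, total = 23+1 = 24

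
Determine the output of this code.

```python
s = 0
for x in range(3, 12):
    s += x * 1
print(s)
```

x=3: s = 0+3*1 = 3
x=4: s = 3+4*1 = 7
x=5: s = 7+5*1 = 12
x=6: s = 12+6*1 = 18
x=7: s = 18+7*1 = 25
x=8: s = 25+8*1 = 33
x=9: s = 33+9*1 = 42
x=10: s = 42+10*1 = 52
x=11: s = 52+11*1 = 63

63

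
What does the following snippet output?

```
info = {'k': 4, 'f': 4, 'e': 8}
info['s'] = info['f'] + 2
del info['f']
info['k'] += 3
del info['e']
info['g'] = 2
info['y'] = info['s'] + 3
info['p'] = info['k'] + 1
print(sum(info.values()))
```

info['s'] = info['f']+2 = 6 → {'k': 4, 'f': 4, 'e': 8, 's': 6}
del 'f' → {'k': 4, 'e': 8, 's': 6}
info['k'] = 4+3 = 7 → {'k': 7, 'e': 8, 's': 6}
del 'e' → {'k': 7, 's': 6}
info['g'] = 2 → {'k': 7, 's': 6, 'g': 2}
info['y'] = info['s']+3 = 9 → {'k': 7, 's': 6, 'g': 2, 'y': 9}
info['p'] = info['k']+1 = 8 → {'k': 7, 's': 6, 'g': 2, 'y': 9, 'p': 8}
sum of values = 32

32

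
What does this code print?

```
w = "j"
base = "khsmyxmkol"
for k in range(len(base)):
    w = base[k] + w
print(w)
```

k=0: prepend 'k' → 'kj'
k=1: prepend 'h' → 'hkj'
k=2: prepend 's' → 'shkj'
k=3: prepend 'm' → 'mshkj'
k=4: prepend 'y' → 'ymshkj'
k=5: prepend 'x' → 'xymshkj'
k=6: prepend 'm' → 'mxymshkj'
k=7: prepend 'k' → 'kmxymshkj'
k=8: prepend 'o' → 'okmxymshkj'
k=9: prepend 'l' → 'lokmxymshkj'

lokmxymshkj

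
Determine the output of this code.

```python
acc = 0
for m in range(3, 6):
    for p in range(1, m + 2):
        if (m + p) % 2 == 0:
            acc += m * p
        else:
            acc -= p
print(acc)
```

m=3,p=1: even sum, acc = 0+3 = 3
m=3,p=2: odd sum, acc = 3-2 = 1
m=3,p=3: even sum, acc = 1+9 = 10
m=3,p=4: odd sum, acc = 10-4 = 6
m=4,p=1: odd sum, acc = 6-1 = 5
m=4,p=2: even sum, acc = 5+8 = 13
m=4,p=3: odd sum, acc = 13-3 = 10
m=4,p=4: even sum, acc = 10+16 = 26
m=4,p=5: odd sum, acc = 26-5 = 21
m=5,p=1: even sum, acc = 21+5 = 26
m=5,p=2: odd sum, acc = 26-2 = 24
m=5,p=3: even sum, acc = 24+15 = 39
m=5,p=4: odd sum, acc = 39-4 = 35
m=5,p=5: even sum, acc = 35+25 = 60
m=5,p=6: odd sum, acc = 60-6 = 54

54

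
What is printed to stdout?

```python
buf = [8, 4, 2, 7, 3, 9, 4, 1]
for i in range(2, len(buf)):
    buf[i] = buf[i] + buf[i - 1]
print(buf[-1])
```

30

i=2: buf[2] = 2+4 = 6 → [8, 4, 6, 7, 3, 9, 4, 1]
i=3: buf[3] = 7+6 = 13 → [8, 4, 6, 13, 3, 9, 4, 1]
i=4: buf[4] = 3+13 = 16 → [8, 4, 6, 13, 16, 9, 4, 1]
i=5: buf[5] = 9+16 = 25 → [8, 4, 6, 13, 16, 25, 4, 1]
i=6: buf[6] = 4+25 = 29 → [8, 4, 6, 13, 16, 25, 29, 1]
i=7: buf[7] = 1+29 = 30 → [8, 4, 6, 13, 16, 25, 29, 30]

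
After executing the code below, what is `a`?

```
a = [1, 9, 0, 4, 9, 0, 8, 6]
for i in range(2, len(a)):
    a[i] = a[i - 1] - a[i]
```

[1, 9, 9, 5, -4, -4, -12, -18]

i=2: a[2] = 9-0 = 9 → [1, 9, 9, 4, 9, 0, 8, 6]
i=3: a[3] = 9-4 = 5 → [1, 9, 9, 5, 9, 0, 8, 6]
i=4: a[4] = 5-9 = -4 → [1, 9, 9, 5, -4, 0, 8, 6]
i=5: a[5] = (-4)-0 = -4 → [1, 9, 9, 5, -4, -4, 8, 6]
i=6: a[6] = (-4)-8 = -12 → [1, 9, 9, 5, -4, -4, -12, 6]
i=7: a[7] = (-12)-6 = -18 → [1, 9, 9, 5, -4, -4, -12, -18]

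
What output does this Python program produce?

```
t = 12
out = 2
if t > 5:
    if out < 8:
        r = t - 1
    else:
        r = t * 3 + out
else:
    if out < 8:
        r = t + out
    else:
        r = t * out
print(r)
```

11

t=12, out=2
t > 5 is True; out < 8 is True
→ r = t - 1 = 11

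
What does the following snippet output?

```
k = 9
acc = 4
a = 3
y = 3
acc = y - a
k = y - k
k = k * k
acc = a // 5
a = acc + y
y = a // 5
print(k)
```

acc = 3-3 = 0
k = 3-9 = -6
k = (-6)*(-6) = 36
acc = 3//5 = 0
a = 0+3 = 3
y = 3//5 = 0

36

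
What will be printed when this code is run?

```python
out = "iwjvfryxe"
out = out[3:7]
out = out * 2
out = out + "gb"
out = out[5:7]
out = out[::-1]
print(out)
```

rf

slice [3:7] → 'vfry'
repeat ×2 → 'vfryvfry'
+ 'gb' → 'vfryvfrygb'
slice [5:7] → 'fr'
reverse → 'rf'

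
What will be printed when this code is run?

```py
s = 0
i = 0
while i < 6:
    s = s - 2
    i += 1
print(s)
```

i=0: s = 0-2 = -2
i=1: s = (-2)-2 = -4
i=2: s = (-4)-2 = -6
i=3: s = (-6)-2 = -8
i=4: s = (-8)-2 = -10
i=5: s = (-10)-2 = -12

-12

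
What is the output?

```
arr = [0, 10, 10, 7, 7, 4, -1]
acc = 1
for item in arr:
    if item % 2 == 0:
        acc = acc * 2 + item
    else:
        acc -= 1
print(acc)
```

item=0: even, acc = 1*2+0 = 2
item=10: even, acc = 2*2+10 = 14
item=10: even, acc = 14*2+10 = 38
item=7: not even, acc = 38-1 = 37
item=7: not even, acc = 37-1 = 36
item=4: even, acc = 36*2+4 = 76
item=-1: not even, acc = 76-1 = 75

75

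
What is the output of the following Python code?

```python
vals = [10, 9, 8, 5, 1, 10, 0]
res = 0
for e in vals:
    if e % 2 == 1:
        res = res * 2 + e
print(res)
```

47

e=10: not odd
e=9: odd, res = 0*2+9 = 9
e=8: not odd
e=5: odd, res = 9*2+5 = 23
e=1: odd, res = 23*2+1 = 47
e=10: not odd
e=0: not odd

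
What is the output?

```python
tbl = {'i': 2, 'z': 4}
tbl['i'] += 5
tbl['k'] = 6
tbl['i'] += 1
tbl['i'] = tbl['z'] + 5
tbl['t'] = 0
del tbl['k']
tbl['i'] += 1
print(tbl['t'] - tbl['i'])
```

tbl['i'] = 2+5 = 7 → {'i': 7, 'z': 4}
tbl['k'] = 6 → {'i': 7, 'z': 4, 'k': 6}
tbl['i'] = 7+1 = 8 → {'i': 8, 'z': 4, 'k': 6}
tbl['i'] = tbl['z']+5 = 9 → {'i': 9, 'z': 4, 'k': 6}
tbl['t'] = 0 → {'i': 9, 'z': 4, 'k': 6, 't': 0}
del 'k' → {'i': 9, 'z': 4, 't': 0}
tbl['i'] = 9+1 = 10 → {'i': 10, 'z': 4, 't': 0}
tbl['t']-tbl['i'] = 0-10 = -10

-10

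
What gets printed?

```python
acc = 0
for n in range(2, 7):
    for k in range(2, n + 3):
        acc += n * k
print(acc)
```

485

n=2,k=2: acc = 0+4 = 4
n=2,k=3: acc = 4+6 = 10
n=2,k=4: acc = 10+8 = 18
n=3,k=2: acc = 18+6 = 24
n=3,k=3: acc = 24+9 = 33
n=3,k=4: acc = 33+12 = 45
n=3,k=5: acc = 45+15 = 60
n=4,k=2: acc = 60+8 = 68
n=4,k=3: acc = 68+12 = 80
n=4,k=4: acc = 80+16 = 96
n=4,k=5: acc = 96+20 = 116
n=4,k=6: acc = 116+24 = 140
n=5,k=2: acc = 140+10 = 150
n=5,k=3: acc = 150+15 = 165
n=5,k=4: acc = 165+20 = 185
n=5,k=5: acc = 185+25 = 210
n=5,k=6: acc = 210+30 = 240
n=5,k=7: acc = 240+35 = 275
n=6,k=2: acc = 275+12 = 287
n=6,k=3: acc = 287+18 = 305
n=6,k=4: acc = 305+24 = 329
n=6,k=5: acc = 329+30 = 359
n=6,k=6: acc = 359+36 = 395
n=6,k=7: acc = 395+42 = 437
n=6,k=8: acc = 437+48 = 485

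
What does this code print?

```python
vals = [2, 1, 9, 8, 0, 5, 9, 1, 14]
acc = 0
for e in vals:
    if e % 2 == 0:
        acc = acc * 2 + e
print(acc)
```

e=2: even, acc = 0*2+2 = 2
e=1: not even
e=9: not even
e=8: even, acc = 2*2+8 = 12
e=0: even, acc = 12*2+0 = 24
e=5: not even
e=9: not even
e=1: not even
e=14: even, acc = 24*2+14 = 62

62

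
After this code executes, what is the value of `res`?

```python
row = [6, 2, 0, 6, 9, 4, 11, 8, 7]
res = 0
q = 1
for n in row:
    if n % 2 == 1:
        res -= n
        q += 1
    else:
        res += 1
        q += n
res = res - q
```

n=6: not odd, res = 0+1 = 1; q=7
n=2: not odd, res = 1+1 = 2; q=9
n=0: not odd, res = 2+1 = 3; q=9
n=6: not odd, res = 3+1 = 4; q=15
n=9: odd, res = 4-9 = -5; q=16
n=4: not odd, res = (-5)+1 = -4; q=20
n=11: odd, res = (-4)-11 = -15; q=21
n=8: not odd, res = (-15)+1 = -14; q=29
n=7: odd, res = (-14)-7 = -21; q=30
res-q = (-21)-30 = -51

-51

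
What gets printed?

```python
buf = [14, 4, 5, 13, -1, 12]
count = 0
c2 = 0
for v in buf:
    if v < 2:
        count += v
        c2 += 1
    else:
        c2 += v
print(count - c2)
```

-50

v=14: not <2; c2=14
v=4: not <2; c2=18
v=5: not <2; c2=23
v=13: not <2; c2=36
v=-1: <2, count = 0+(-1) = -1; c2=37
v=12: not <2; c2=49
count-c2 = (-1)-49 = -50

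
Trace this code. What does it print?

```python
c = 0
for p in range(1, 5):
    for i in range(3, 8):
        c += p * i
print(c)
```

p=1,i=3: c = 0+3 = 3
p=1,i=4: c = 3+4 = 7
p=1,i=5: c = 7+5 = 12
p=1,i=6: c = 12+6 = 18
p=1,i=7: c = 18+7 = 25
p=2,i=3: c = 25+6 = 31
p=2,i=4: c = 31+8 = 39
p=2,i=5: c = 39+10 = 49
p=2,i=6: c = 49+12 = 61
p=2,i=7: c = 61+14 = 75
p=3,i=3: c = 75+9 = 84
p=3,i=4: c = 84+12 = 96
p=3,i=5: c = 96+15 = 111
p=3,i=6: c = 111+18 = 129
p=3,i=7: c = 129+21 = 150
p=4,i=3: c = 150+12 = 162
p=4,i=4: c = 162+16 = 178
p=4,i=5: c = 178+20 = 198
p=4,i=6: c = 198+24 = 222
p=4,i=7: c = 222+28 = 250

250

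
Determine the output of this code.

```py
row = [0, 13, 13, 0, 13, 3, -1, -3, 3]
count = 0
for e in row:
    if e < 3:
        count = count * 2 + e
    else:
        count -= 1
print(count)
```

-30

e=0: <3, count = 0*2+0 = 0
e=13: not <3, count = 0-1 = -1
e=13: not <3, count = (-1)-1 = -2
e=0: <3, count = (-2)*2+0 = -4
e=13: not <3, count = (-4)-1 = -5
e=3: not <3, count = (-5)-1 = -6
e=-1: <3, count = (-6)*2+(-1) = -13
e=-3: <3, count = (-13)*2+(-3) = -29
e=3: not <3, count = (-29)-1 = -30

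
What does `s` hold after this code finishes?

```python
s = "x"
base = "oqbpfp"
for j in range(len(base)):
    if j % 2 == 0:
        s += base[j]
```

'xobf'

j=0: add 'o' → 'xo'
j=1: skip
j=2: add 'b' → 'xob'
j=3: skip
j=4: add 'f' → 'xobf'
j=5: skip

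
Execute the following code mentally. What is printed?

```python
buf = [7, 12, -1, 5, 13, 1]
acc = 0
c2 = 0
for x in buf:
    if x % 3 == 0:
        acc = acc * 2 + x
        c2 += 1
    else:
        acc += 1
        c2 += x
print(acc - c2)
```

x=7: not %3==0, acc = 0+1 = 1; c2=7
x=12: %3==0, acc = 1*2+12 = 14; c2=8
x=-1: not %3==0, acc = 14+1 = 15; c2=7
x=5: not %3==0, acc = 15+1 = 16; c2=12
x=13: not %3==0, acc = 16+1 = 17; c2=25
x=1: not %3==0, acc = 17+1 = 18; c2=26
acc-c2 = 18-26 = -8

-8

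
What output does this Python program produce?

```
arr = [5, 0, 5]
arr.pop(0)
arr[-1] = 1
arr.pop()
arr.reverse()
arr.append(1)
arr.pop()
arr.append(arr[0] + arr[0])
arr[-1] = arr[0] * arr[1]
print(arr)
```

[0, 0]

pop(0) removes 5 → [0, 5]
arr[-1] = 1 → [0, 1]
pop() removes 1 → [0]
reverse → [0]
append 1 → [0, 1]
pop() removes 1 → [0]
append arr[0]+arr[0] = 0+0 = 0 → [0, 0]
arr[-1] = arr[0]*arr[1] = 0*0 = 0 → [0, 0]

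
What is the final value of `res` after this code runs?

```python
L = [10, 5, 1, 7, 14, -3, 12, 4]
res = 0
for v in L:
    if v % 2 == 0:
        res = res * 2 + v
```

164

v=10: even, res = 0*2+10 = 10
v=5: not even
v=1: not even
v=7: not even
v=14: even, res = 10*2+14 = 34
v=-3: not even
v=12: even, res = 34*2+12 = 80
v=4: even, res = 80*2+4 = 164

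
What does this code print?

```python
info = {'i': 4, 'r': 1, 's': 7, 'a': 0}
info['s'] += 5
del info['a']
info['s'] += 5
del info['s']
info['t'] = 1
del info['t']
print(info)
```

info['s'] = 7+5 = 12 → {'i': 4, 'r': 1, 's': 12, 'a': 0}
del 'a' → {'i': 4, 'r': 1, 's': 12}
info['s'] = 12+5 = 17 → {'i': 4, 'r': 1, 's': 17}
del 's' → {'i': 4, 'r': 1}
info['t'] = 1 → {'i': 4, 'r': 1, 't': 1}
del 't' → {'i': 4, 'r': 1}

{'i': 4, 'r': 1}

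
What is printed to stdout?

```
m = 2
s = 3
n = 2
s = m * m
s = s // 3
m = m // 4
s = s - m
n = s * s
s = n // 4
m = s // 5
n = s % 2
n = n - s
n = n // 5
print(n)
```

s = 2*2 = 4
s = 4//3 = 1
m = 2//4 = 0
s = 1-0 = 1
n = 1*1 = 1
s = 1//4 = 0
m = 0//5 = 0
n = 0%2 = 0
n = 0-0 = 0
n = 0//5 = 0

0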